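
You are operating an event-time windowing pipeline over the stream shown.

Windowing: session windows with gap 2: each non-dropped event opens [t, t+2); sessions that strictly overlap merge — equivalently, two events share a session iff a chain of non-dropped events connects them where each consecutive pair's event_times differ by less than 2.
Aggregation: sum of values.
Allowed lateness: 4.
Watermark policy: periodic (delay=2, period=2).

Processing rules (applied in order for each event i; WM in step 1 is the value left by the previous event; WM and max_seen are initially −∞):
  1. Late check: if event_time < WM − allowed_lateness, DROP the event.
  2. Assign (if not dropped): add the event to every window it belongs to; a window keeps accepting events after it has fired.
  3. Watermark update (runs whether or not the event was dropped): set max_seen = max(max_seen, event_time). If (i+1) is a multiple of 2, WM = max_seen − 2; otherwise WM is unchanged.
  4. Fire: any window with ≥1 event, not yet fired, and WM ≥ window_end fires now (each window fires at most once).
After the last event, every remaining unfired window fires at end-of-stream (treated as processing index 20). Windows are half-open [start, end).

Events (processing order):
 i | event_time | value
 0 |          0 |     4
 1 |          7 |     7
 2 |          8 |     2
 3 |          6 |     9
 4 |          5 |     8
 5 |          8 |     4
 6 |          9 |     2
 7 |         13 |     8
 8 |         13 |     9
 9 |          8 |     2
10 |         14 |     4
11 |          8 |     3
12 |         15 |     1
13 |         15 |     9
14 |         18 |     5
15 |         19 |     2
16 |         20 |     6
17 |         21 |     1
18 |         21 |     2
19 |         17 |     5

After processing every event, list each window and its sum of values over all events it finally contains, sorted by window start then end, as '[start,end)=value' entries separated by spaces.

i=0 t=0 v=4: → [0,2); WM=−∞
i=1 t=7 v=7: → [7,9); WM=5
i=2 t=8 v=2: → [7,10); WM=5
i=3 t=6 v=9: → [6,10); WM=6
i=4 t=5 v=8: → [5,10); WM=6
i=5 t=8 v=4: → [5,10); WM=6
i=6 t=9 v=2: → [5,11); WM=6
i=7 t=13 v=8: → [13,15); WM=11
i=8 t=13 v=9: → [13,15); WM=11
i=9 t=8 v=2: → [5,11); WM=11
i=10 t=14 v=4: → [13,16); WM=11
i=11 t=8 v=3: → [5,11); WM=12
i=12 t=15 v=1: → [13,17); WM=12
i=13 t=15 v=9: → [13,17); WM=13
i=14 t=18 v=5: → [18,20); WM=13
i=15 t=19 v=2: → [18,21); WM=17
i=16 t=20 v=6: → [18,22); WM=17
i=17 t=21 v=1: → [18,23); WM=19
i=18 t=21 v=2: → [18,23); WM=19
i=19 t=17 v=5: → [17,23); WM=19

[0,2)=4 [5,11)=37 [13,17)=31 [17,23)=21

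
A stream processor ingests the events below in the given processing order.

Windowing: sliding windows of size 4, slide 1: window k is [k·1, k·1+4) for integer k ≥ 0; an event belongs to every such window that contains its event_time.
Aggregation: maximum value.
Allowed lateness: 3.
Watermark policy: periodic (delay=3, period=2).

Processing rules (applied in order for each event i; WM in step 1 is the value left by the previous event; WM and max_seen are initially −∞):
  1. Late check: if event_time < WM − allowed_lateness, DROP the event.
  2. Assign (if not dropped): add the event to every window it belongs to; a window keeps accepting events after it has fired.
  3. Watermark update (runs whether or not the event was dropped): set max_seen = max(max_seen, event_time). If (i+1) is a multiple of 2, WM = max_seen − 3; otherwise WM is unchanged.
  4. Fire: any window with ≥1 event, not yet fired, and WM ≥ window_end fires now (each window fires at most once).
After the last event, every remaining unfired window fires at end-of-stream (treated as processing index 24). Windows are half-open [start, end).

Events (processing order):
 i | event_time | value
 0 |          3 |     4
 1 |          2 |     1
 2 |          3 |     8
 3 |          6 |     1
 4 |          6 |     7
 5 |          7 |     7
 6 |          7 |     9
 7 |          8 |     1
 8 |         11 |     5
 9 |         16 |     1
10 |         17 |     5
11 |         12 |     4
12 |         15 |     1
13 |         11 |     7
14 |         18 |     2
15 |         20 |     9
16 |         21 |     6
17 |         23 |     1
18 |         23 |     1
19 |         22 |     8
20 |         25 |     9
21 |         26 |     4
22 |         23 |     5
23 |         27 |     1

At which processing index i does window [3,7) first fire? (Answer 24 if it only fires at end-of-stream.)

i=0 t=3 v=4: → [3,7),[2,6),[1,5),[0,4); WM=−∞
i=1 t=2 v=1: → [2,6),[1,5),[0,4); WM=0
i=2 t=3 v=8: → [3,7),[2,6),[1,5),[0,4); WM=0
i=3 t=6 v=1: → [6,10),[5,9),[4,8),[3,7); WM=3
i=4 t=6 v=7: → [6,10),[5,9),[4,8),[3,7); WM=3
i=5 t=7 v=7: → [7,11),[6,10),[5,9),[4,8); WM=4; [0,4) fires=8
i=6 t=7 v=9: → [7,11),[6,10),[5,9),[4,8); WM=4
i=7 t=8 v=1: → [8,12),[7,11),[6,10),[5,9); WM=5; [1,5) fires=8
i=8 t=11 v=5: → [11,15),[10,14),[9,13),[8,12); WM=5
i=9 t=16 v=1: → [16,20),[15,19),[14,18),[13,17); WM=13; [2,6) fires=8 [3,7) fires=8 [4,8) fires=9 [5,9) fires=9 [6,10) fires=9 [7,11) fires=9 [8,12) fires=5 [9,13) fires=5
i=10 t=17 v=5: → [17,21),[16,20),[15,19),[14,18); WM=13
i=11 t=12 v=4: → [12,16),[11,15),[10,14),[9,13); WM=14; [10,14) fires=5
i=12 t=15 v=1: → [15,19),[14,18),[13,17),[12,16); WM=14
i=13 t=11 v=7: → [11,15),[10,14),[9,13),[8,12); WM=14
i=14 t=18 v=2: → [18,22),[17,21),[16,20),[15,19); WM=14
i=15 t=20 v=9: → [20,24),[19,23),[18,22),[17,21); WM=17; [11,15) fires=7 [12,16) fires=4 [13,17) fires=1
i=16 t=21 v=6: → [21,25),[20,24),[19,23),[18,22); WM=17
i=17 t=23 v=1: → [23,27),[22,26),[21,25),[20,24); WM=20; [14,18) fires=5 [15,19) fires=5 [16,20) fires=5
i=18 t=23 v=1: → [23,27),[22,26),[21,25),[20,24); WM=20
i=19 t=22 v=8: → [22,26),[21,25),[20,24),[19,23); WM=20
i=20 t=25 v=9: → [25,29),[24,28),[23,27),[22,26); WM=20
i=21 t=26 v=4: → [26,30),[25,29),[24,28),[23,27); WM=23; [17,21) fires=9 [18,22) fires=9 [19,23) fires=9
i=22 t=23 v=5: → [23,27),[22,26),[21,25),[20,24); WM=23
i=23 t=27 v=1: → [27,31),[26,30),[25,29),[24,28); WM=24; [20,24) fires=9

9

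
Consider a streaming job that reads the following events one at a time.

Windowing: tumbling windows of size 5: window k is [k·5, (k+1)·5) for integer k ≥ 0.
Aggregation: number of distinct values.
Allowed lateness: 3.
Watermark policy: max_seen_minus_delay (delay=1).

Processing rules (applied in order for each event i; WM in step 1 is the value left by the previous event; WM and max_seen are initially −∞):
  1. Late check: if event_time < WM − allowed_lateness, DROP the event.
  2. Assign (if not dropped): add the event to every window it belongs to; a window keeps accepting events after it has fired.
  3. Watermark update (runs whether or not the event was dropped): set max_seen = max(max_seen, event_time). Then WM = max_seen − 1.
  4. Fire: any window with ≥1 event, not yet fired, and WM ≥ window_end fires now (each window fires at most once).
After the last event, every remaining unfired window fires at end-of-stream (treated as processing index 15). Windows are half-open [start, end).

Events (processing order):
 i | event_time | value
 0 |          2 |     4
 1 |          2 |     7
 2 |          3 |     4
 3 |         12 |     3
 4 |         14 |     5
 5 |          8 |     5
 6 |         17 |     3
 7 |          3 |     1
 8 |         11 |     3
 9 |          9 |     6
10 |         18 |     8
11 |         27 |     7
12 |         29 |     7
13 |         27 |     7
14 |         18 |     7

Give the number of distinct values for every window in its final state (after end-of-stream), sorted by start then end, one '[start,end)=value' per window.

[0,5)=2 [10,15)=2 [15,20)=2 [25,30)=1

i=0 t=2 v=4: → [0,5); WM=1
i=1 t=2 v=7: → [0,5); WM=1
i=2 t=3 v=4: → [0,5); WM=2
i=3 t=12 v=3: → [10,15); WM=11; [0,5) fires=2
i=4 t=14 v=5: → [10,15); WM=13
i=5 t=8 v=5: DROP (t<13-3); WM=13
i=6 t=17 v=3: → [15,20); WM=16; [10,15) fires=2
i=7 t=3 v=1: DROP (t<16-3); WM=16
i=8 t=11 v=3: DROP (t<16-3); WM=16
i=9 t=9 v=6: DROP (t<16-3); WM=16
i=10 t=18 v=8: → [15,20); WM=17
i=11 t=27 v=7: → [25,30); WM=26; [15,20) fires=2
i=12 t=29 v=7: → [25,30); WM=28
i=13 t=27 v=7: → [25,30); WM=28
i=14 t=18 v=7: DROP (t<28-3); WM=28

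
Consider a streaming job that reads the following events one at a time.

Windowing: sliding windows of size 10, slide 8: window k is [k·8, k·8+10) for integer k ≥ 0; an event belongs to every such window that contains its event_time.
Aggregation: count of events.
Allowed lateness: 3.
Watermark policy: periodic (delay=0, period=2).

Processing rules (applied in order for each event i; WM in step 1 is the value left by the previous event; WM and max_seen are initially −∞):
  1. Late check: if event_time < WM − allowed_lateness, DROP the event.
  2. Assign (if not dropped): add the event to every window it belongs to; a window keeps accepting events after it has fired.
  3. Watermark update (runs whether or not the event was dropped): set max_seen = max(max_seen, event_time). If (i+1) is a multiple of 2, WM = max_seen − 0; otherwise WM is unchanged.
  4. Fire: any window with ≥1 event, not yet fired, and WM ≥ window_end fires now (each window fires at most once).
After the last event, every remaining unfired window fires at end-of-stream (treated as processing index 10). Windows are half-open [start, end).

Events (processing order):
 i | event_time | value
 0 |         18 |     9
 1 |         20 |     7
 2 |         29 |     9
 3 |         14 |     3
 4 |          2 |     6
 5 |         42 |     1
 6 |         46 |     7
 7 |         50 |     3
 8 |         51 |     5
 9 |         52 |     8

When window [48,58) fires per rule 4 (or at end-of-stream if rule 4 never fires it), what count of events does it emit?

3

i=0 t=18 v=9: → [16,26); WM=−∞
i=1 t=20 v=7: → [16,26); WM=20
i=2 t=29 v=9: → [24,34); WM=20
i=3 t=14 v=3: DROP (t<20-3); WM=29; [16,26) fires=2
i=4 t=2 v=6: DROP (t<29-3); WM=29
i=5 t=42 v=1: → [40,50); WM=42; [24,34) fires=1
i=6 t=46 v=7: → [40,50); WM=42
i=7 t=50 v=3: → [48,58); WM=50; [40,50) fires=2
i=8 t=51 v=5: → [48,58); WM=50
i=9 t=52 v=8: → [48,58); WM=52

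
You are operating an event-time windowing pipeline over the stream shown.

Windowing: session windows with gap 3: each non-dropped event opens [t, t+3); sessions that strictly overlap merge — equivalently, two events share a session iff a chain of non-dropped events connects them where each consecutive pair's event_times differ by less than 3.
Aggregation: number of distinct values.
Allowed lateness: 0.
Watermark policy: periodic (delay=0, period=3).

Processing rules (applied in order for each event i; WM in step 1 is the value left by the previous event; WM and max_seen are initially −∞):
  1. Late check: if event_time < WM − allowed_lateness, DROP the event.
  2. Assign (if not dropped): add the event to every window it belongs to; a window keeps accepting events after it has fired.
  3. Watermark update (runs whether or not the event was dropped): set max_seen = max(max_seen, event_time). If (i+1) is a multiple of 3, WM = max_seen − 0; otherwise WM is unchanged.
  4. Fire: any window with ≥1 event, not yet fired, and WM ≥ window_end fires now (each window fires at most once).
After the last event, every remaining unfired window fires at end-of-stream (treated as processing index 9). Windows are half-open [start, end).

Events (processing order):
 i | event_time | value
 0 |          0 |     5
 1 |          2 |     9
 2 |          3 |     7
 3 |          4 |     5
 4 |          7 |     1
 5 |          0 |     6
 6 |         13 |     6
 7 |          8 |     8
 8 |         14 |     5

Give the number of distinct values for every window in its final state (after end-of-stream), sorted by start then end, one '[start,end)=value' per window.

[0,7)=3 [7,11)=2 [13,17)=2

i=0 t=0 v=5: → [0,3); WM=−∞
i=1 t=2 v=9: → [0,5); WM=−∞
i=2 t=3 v=7: → [0,6); WM=3
i=3 t=4 v=5: → [0,7); WM=3
i=4 t=7 v=1: → [7,10); WM=3
i=5 t=0 v=6: DROP (t<3-0); WM=7
i=6 t=13 v=6: → [13,16); WM=7
i=7 t=8 v=8: → [7,11); WM=7
i=8 t=14 v=5: → [13,17); WM=14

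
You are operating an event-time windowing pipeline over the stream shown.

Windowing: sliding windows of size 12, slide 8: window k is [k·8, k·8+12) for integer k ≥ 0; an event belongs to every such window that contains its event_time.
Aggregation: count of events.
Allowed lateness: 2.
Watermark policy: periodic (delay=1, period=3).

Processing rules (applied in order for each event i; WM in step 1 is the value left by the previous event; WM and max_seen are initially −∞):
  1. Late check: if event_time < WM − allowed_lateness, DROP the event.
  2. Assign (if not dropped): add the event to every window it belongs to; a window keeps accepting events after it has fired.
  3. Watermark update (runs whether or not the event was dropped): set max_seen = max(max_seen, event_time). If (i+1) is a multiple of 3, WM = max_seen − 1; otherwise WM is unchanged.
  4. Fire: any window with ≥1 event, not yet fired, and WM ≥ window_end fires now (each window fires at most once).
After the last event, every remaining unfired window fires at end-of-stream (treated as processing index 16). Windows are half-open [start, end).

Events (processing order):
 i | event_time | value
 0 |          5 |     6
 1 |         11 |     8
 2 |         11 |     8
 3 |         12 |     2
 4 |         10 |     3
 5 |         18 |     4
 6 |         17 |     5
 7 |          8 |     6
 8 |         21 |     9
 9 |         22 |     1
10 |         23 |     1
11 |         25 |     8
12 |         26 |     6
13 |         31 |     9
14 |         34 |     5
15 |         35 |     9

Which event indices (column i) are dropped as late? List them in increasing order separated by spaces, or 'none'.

i=0 t=5 v=6: → [0,12); WM=−∞
i=1 t=11 v=8: → [8,20),[0,12); WM=−∞
i=2 t=11 v=8: → [8,20),[0,12); WM=10
i=3 t=12 v=2: → [8,20); WM=10
i=4 t=10 v=3: → [8,20),[0,12); WM=10
i=5 t=18 v=4: → [16,28),[8,20); WM=17; [0,12) fires=4
i=6 t=17 v=5: → [16,28),[8,20); WM=17
i=7 t=8 v=6: DROP (t<17-2); WM=17
i=8 t=21 v=9: → [16,28); WM=20; [8,20) fires=6
i=9 t=22 v=1: → [16,28); WM=20
i=10 t=23 v=1: → [16,28); WM=20
i=11 t=25 v=8: → [24,36),[16,28); WM=24
i=12 t=26 v=6: → [24,36),[16,28); WM=24
i=13 t=31 v=9: → [24,36); WM=24
i=14 t=34 v=5: → [32,44),[24,36); WM=33; [16,28) fires=7
i=15 t=35 v=9: → [32,44),[24,36); WM=33

7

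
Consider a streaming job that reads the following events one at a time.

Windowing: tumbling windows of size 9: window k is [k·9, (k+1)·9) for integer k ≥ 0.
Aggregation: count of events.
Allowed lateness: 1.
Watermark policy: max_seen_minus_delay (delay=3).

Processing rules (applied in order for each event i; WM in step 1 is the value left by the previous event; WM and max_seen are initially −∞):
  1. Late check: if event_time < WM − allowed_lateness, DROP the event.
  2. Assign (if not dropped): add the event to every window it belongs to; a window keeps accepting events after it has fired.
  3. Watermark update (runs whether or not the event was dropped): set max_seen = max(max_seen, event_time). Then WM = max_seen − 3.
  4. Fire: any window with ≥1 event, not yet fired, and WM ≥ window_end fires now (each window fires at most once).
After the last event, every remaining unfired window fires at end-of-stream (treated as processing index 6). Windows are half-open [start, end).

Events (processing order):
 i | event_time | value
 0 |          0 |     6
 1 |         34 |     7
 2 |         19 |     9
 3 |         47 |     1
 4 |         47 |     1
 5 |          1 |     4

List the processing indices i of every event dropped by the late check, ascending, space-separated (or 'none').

i=0 t=0 v=6: → [0,9); WM=-3
i=1 t=34 v=7: → [27,36); WM=31; [0,9) fires=1
i=2 t=19 v=9: DROP (t<31-1); WM=31
i=3 t=47 v=1: → [45,54); WM=44; [27,36) fires=1
i=4 t=47 v=1: → [45,54); WM=44
i=5 t=1 v=4: DROP (t<44-1); WM=44

2 5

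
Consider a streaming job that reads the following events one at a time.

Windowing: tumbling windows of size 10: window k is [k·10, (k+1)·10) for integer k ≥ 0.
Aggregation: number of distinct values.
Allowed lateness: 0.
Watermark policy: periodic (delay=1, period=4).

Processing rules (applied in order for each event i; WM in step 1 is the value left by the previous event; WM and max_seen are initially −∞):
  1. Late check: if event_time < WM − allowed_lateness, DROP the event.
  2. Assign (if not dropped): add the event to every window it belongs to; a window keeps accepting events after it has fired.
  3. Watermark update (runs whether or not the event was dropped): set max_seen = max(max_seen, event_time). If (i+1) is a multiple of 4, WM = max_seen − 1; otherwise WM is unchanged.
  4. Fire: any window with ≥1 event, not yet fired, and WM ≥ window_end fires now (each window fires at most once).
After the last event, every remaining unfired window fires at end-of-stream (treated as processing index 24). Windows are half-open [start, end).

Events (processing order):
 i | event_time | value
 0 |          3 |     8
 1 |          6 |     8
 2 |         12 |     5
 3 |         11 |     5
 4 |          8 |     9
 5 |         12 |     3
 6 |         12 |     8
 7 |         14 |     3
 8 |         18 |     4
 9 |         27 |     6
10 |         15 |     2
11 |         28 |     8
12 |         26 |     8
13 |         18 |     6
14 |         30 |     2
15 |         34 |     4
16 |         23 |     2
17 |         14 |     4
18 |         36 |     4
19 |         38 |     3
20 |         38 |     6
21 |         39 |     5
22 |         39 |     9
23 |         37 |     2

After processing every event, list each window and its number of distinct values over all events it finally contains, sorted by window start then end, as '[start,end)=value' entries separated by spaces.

i=0 t=3 v=8: → [0,10); WM=−∞
i=1 t=6 v=8: → [0,10); WM=−∞
i=2 t=12 v=5: → [10,20); WM=−∞
i=3 t=11 v=5: → [10,20); WM=11; [0,10) fires=1
i=4 t=8 v=9: DROP (t<11-0); WM=11
i=5 t=12 v=3: → [10,20); WM=11
i=6 t=12 v=8: → [10,20); WM=11
i=7 t=14 v=3: → [10,20); WM=13
i=8 t=18 v=4: → [10,20); WM=13
i=9 t=27 v=6: → [20,30); WM=13
i=10 t=15 v=2: → [10,20); WM=13
i=11 t=28 v=8: → [20,30); WM=27; [10,20) fires=5
i=12 t=26 v=8: DROP (t<27-0); WM=27
i=13 t=18 v=6: DROP (t<27-0); WM=27
i=14 t=30 v=2: → [30,40); WM=27
i=15 t=34 v=4: → [30,40); WM=33; [20,30) fires=2
i=16 t=23 v=2: DROP (t<33-0); WM=33
i=17 t=14 v=4: DROP (t<33-0); WM=33
i=18 t=36 v=4: → [30,40); WM=33
i=19 t=38 v=3: → [30,40); WM=37
i=20 t=38 v=6: → [30,40); WM=37
i=21 t=39 v=5: → [30,40); WM=37
i=22 t=39 v=9: → [30,40); WM=37
i=23 t=37 v=2: → [30,40); WM=38

[0,10)=1 [10,20)=5 [20,30)=2 [30,40)=6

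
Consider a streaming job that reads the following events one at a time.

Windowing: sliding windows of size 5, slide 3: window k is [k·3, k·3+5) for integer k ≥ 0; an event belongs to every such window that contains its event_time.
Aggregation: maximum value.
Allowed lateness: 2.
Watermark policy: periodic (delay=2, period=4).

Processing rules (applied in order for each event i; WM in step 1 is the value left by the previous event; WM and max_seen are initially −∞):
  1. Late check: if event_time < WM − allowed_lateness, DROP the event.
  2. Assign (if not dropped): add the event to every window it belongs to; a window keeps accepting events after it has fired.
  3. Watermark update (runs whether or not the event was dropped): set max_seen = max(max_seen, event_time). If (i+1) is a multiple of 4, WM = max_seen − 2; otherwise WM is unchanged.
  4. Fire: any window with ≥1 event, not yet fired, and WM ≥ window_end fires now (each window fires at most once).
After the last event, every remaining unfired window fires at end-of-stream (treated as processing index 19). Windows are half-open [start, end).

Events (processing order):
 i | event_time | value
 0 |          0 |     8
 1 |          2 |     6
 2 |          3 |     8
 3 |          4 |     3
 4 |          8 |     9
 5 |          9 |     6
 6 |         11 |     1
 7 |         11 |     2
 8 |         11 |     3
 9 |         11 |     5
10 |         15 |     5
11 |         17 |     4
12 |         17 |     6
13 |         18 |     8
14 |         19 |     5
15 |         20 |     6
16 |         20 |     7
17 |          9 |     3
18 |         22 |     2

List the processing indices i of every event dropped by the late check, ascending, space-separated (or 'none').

i=0 t=0 v=8: → [0,5); WM=−∞
i=1 t=2 v=6: → [0,5); WM=−∞
i=2 t=3 v=8: → [3,8),[0,5); WM=−∞
i=3 t=4 v=3: → [3,8),[0,5); WM=2
i=4 t=8 v=9: → [6,11); WM=2
i=5 t=9 v=6: → [9,14),[6,11); WM=2
i=6 t=11 v=1: → [9,14); WM=2
i=7 t=11 v=2: → [9,14); WM=9; [0,5) fires=8 [3,8) fires=8
i=8 t=11 v=3: → [9,14); WM=9
i=9 t=11 v=5: → [9,14); WM=9
i=10 t=15 v=5: → [15,20),[12,17); WM=9
i=11 t=17 v=4: → [15,20); WM=15; [6,11) fires=9 [9,14) fires=6
i=12 t=17 v=6: → [15,20); WM=15
i=13 t=18 v=8: → [18,23),[15,20); WM=15
i=14 t=19 v=5: → [18,23),[15,20); WM=15
i=15 t=20 v=6: → [18,23); WM=18; [12,17) fires=5
i=16 t=20 v=7: → [18,23); WM=18
i=17 t=9 v=3: DROP (t<18-2); WM=18
i=18 t=22 v=2: → [21,26),[18,23); WM=18

17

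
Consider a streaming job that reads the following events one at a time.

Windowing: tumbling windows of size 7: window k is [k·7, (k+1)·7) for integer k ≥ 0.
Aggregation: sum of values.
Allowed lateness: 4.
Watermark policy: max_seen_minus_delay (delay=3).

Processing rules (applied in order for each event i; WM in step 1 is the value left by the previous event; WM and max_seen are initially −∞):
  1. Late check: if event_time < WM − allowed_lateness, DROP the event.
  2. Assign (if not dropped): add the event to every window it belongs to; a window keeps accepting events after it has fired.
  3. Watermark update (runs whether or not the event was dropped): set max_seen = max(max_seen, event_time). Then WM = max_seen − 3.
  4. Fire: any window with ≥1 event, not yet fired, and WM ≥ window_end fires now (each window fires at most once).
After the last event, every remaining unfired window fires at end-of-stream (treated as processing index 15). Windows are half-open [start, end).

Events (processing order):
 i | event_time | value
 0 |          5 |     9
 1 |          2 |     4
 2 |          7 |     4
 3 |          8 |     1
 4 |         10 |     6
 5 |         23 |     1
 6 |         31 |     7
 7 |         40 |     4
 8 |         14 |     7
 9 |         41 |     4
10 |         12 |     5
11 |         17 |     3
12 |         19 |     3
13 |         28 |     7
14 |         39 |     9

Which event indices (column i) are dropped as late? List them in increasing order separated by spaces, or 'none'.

8 10 11 12 13

i=0 t=5 v=9: → [0,7); WM=2
i=1 t=2 v=4: → [0,7); WM=2
i=2 t=7 v=4: → [7,14); WM=4
i=3 t=8 v=1: → [7,14); WM=5
i=4 t=10 v=6: → [7,14); WM=7; [0,7) fires=13
i=5 t=23 v=1: → [21,28); WM=20; [7,14) fires=11
i=6 t=31 v=7: → [28,35); WM=28; [21,28) fires=1
i=7 t=40 v=4: → [35,42); WM=37; [28,35) fires=7
i=8 t=14 v=7: DROP (t<37-4); WM=37
i=9 t=41 v=4: → [35,42); WM=38
i=10 t=12 v=5: DROP (t<38-4); WM=38
i=11 t=17 v=3: DROP (t<38-4); WM=38
i=12 t=19 v=3: DROP (t<38-4); WM=38
i=13 t=28 v=7: DROP (t<38-4); WM=38
i=14 t=39 v=9: → [35,42); WM=38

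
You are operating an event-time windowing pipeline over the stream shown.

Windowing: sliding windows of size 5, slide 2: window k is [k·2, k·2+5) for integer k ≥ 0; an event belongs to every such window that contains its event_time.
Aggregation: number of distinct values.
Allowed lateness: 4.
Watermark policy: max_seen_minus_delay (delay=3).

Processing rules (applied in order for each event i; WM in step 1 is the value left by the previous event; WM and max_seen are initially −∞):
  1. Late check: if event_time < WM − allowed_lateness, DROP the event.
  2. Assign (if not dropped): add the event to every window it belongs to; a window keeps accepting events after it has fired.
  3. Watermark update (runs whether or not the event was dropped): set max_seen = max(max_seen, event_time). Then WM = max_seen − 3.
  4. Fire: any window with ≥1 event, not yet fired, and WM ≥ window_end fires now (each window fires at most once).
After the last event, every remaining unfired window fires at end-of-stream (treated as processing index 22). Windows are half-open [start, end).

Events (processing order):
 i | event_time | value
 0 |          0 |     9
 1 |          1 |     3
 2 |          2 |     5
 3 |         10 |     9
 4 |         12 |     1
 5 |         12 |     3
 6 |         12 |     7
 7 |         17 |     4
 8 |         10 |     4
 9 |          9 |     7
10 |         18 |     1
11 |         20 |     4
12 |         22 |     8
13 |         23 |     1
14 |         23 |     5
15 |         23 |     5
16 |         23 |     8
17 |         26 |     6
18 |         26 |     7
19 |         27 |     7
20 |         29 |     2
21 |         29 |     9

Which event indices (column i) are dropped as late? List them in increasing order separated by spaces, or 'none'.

i=0 t=0 v=9: → [0,5); WM=-3
i=1 t=1 v=3: → [0,5); WM=-2
i=2 t=2 v=5: → [2,7),[0,5); WM=-1
i=3 t=10 v=9: → [10,15),[8,13),[6,11); WM=7; [0,5) fires=3 [2,7) fires=1
i=4 t=12 v=1: → [12,17),[10,15),[8,13); WM=9
i=5 t=12 v=3: → [12,17),[10,15),[8,13); WM=9
i=6 t=12 v=7: → [12,17),[10,15),[8,13); WM=9
i=7 t=17 v=4: → [16,21),[14,19); WM=14; [6,11) fires=1 [8,13) fires=4
i=8 t=10 v=4: → [10,15),[8,13),[6,11); WM=14
i=9 t=9 v=7: DROP (t<14-4); WM=14
i=10 t=18 v=1: → [18,23),[16,21),[14,19); WM=15; [10,15) fires=5
i=11 t=20 v=4: → [20,25),[18,23),[16,21); WM=17; [12,17) fires=3
i=12 t=22 v=8: → [22,27),[20,25),[18,23); WM=19; [14,19) fires=2
i=13 t=23 v=1: → [22,27),[20,25); WM=20
i=14 t=23 v=5: → [22,27),[20,25); WM=20
i=15 t=23 v=5: → [22,27),[20,25); WM=20
i=16 t=23 v=8: → [22,27),[20,25); WM=20
i=17 t=26 v=6: → [26,31),[24,29),[22,27); WM=23; [16,21) fires=2 [18,23) fires=3
i=18 t=26 v=7: → [26,31),[24,29),[22,27); WM=23
i=19 t=27 v=7: → [26,31),[24,29); WM=24
i=20 t=29 v=2: → [28,33),[26,31); WM=26; [20,25) fires=4
i=21 t=29 v=9: → [28,33),[26,31); WM=26

9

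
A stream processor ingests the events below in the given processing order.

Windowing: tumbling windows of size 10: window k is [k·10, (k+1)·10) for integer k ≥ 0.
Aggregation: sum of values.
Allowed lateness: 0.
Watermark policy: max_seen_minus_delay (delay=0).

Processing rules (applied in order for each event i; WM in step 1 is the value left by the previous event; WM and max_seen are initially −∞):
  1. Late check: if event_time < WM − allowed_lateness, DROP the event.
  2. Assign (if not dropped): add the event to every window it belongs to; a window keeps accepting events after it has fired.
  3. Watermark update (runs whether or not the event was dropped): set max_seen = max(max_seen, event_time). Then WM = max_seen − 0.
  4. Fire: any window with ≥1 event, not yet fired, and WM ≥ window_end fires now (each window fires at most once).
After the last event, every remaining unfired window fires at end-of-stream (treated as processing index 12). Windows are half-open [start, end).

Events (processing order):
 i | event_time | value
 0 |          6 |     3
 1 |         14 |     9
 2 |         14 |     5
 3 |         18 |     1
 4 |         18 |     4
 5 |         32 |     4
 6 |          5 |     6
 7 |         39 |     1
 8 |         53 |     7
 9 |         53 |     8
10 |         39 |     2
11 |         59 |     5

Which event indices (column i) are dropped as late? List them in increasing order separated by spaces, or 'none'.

6 10

i=0 t=6 v=3: → [0,10); WM=6
i=1 t=14 v=9: → [10,20); WM=14; [0,10) fires=3
i=2 t=14 v=5: → [10,20); WM=14
i=3 t=18 v=1: → [10,20); WM=18
i=4 t=18 v=4: → [10,20); WM=18
i=5 t=32 v=4: → [30,40); WM=32; [10,20) fires=19
i=6 t=5 v=6: DROP (t<32-0); WM=32
i=7 t=39 v=1: → [30,40); WM=39
i=8 t=53 v=7: → [50,60); WM=53; [30,40) fires=5
i=9 t=53 v=8: → [50,60); WM=53
i=10 t=39 v=2: DROP (t<53-0); WM=53
i=11 t=59 v=5: → [50,60); WM=59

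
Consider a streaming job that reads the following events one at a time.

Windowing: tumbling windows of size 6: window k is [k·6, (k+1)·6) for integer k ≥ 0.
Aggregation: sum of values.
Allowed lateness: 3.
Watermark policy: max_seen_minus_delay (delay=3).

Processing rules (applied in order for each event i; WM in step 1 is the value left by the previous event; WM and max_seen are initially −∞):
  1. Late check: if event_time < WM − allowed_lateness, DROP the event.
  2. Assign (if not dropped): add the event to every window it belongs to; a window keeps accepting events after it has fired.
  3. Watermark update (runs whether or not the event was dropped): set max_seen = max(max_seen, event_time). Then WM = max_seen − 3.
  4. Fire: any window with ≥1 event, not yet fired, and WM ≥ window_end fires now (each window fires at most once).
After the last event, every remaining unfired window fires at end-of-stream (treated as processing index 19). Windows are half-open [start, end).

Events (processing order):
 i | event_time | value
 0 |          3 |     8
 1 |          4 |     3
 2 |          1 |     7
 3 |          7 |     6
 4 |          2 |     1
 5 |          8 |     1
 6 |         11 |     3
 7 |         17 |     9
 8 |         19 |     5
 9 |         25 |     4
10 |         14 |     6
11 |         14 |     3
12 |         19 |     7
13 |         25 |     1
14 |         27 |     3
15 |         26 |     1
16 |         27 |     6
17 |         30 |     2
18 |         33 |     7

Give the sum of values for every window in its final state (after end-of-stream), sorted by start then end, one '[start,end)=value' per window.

[0,6)=19 [6,12)=10 [12,18)=9 [18,24)=12 [24,30)=15 [30,36)=9

i=0 t=3 v=8: → [0,6); WM=0
i=1 t=4 v=3: → [0,6); WM=1
i=2 t=1 v=7: → [0,6); WM=1
i=3 t=7 v=6: → [6,12); WM=4
i=4 t=2 v=1: → [0,6); WM=4
i=5 t=8 v=1: → [6,12); WM=5
i=6 t=11 v=3: → [6,12); WM=8; [0,6) fires=19
i=7 t=17 v=9: → [12,18); WM=14; [6,12) fires=10
i=8 t=19 v=5: → [18,24); WM=16
i=9 t=25 v=4: → [24,30); WM=22; [12,18) fires=9
i=10 t=14 v=6: DROP (t<22-3); WM=22
i=11 t=14 v=3: DROP (t<22-3); WM=22
i=12 t=19 v=7: → [18,24); WM=22
i=13 t=25 v=1: → [24,30); WM=22
i=14 t=27 v=3: → [24,30); WM=24; [18,24) fires=12
i=15 t=26 v=1: → [24,30); WM=24
i=16 t=27 v=6: → [24,30); WM=24
i=17 t=30 v=2: → [30,36); WM=27
i=18 t=33 v=7: → [30,36); WM=30; [24,30) fires=15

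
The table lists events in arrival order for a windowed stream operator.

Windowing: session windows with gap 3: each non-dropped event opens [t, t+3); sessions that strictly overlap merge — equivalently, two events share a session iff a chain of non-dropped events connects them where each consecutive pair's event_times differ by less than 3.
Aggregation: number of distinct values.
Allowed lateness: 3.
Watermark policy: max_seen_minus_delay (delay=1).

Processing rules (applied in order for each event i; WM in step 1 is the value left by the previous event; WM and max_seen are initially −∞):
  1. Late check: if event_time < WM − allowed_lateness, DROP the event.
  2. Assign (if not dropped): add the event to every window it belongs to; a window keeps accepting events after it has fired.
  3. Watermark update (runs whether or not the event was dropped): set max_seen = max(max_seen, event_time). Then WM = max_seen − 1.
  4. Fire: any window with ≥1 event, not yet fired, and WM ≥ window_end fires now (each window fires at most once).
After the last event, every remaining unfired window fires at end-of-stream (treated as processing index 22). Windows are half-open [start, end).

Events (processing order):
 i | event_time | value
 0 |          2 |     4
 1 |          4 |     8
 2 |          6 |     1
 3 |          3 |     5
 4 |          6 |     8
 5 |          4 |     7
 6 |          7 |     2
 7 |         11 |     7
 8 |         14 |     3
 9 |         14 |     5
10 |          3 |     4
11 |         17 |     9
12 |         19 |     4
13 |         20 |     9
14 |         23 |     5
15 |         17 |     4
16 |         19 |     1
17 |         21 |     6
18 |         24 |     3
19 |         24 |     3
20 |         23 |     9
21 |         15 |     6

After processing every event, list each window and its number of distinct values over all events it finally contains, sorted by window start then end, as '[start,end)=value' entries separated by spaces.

[2,10)=6 [11,14)=1 [14,17)=2 [17,27)=6

i=0 t=2 v=4: → [2,5); WM=1
i=1 t=4 v=8: → [2,7); WM=3
i=2 t=6 v=1: → [2,9); WM=5
i=3 t=3 v=5: → [2,9); WM=5
i=4 t=6 v=8: → [2,9); WM=5
i=5 t=4 v=7: → [2,9); WM=5
i=6 t=7 v=2: → [2,10); WM=6
i=7 t=11 v=7: → [11,14); WM=10
i=8 t=14 v=3: → [14,17); WM=13
i=9 t=14 v=5: → [14,17); WM=13
i=10 t=3 v=4: DROP (t<13-3); WM=13
i=11 t=17 v=9: → [17,20); WM=16
i=12 t=19 v=4: → [17,22); WM=18
i=13 t=20 v=9: → [17,23); WM=19
i=14 t=23 v=5: → [23,26); WM=22
i=15 t=17 v=4: DROP (t<22-3); WM=22
i=16 t=19 v=1: → [17,23); WM=22
i=17 t=21 v=6: → [17,26); WM=22
i=18 t=24 v=3: → [17,27); WM=23
i=19 t=24 v=3: → [17,27); WM=23
i=20 t=23 v=9: → [17,27); WM=23
i=21 t=15 v=6: DROP (t<23-3); WM=23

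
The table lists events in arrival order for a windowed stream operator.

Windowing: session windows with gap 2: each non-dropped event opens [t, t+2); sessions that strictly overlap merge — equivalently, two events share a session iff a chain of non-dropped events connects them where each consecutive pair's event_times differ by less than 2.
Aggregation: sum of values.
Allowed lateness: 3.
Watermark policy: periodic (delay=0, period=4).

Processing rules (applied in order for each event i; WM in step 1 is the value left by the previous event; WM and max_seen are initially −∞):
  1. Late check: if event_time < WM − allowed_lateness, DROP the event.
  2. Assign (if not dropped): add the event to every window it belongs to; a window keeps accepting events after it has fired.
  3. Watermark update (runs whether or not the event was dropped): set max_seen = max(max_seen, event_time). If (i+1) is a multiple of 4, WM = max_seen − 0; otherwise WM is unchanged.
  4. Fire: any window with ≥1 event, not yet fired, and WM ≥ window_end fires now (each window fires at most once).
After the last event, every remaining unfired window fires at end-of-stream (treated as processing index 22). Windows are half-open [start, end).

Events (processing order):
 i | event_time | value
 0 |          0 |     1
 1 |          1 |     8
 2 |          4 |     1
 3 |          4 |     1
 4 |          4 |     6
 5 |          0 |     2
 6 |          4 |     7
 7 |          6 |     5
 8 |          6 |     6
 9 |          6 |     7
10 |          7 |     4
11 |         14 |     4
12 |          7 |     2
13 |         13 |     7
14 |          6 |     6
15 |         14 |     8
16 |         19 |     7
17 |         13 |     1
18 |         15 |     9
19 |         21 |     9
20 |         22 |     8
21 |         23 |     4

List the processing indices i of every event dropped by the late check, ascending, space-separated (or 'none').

5 12 14

i=0 t=0 v=1: → [0,2); WM=−∞
i=1 t=1 v=8: → [0,3); WM=−∞
i=2 t=4 v=1: → [4,6); WM=−∞
i=3 t=4 v=1: → [4,6); WM=4
i=4 t=4 v=6: → [4,6); WM=4
i=5 t=0 v=2: DROP (t<4-3); WM=4
i=6 t=4 v=7: → [4,6); WM=4
i=7 t=6 v=5: → [6,8); WM=6
i=8 t=6 v=6: → [6,8); WM=6
i=9 t=6 v=7: → [6,8); WM=6
i=10 t=7 v=4: → [6,9); WM=6
i=11 t=14 v=4: → [14,16); WM=14
i=12 t=7 v=2: DROP (t<14-3); WM=14
i=13 t=13 v=7: → [13,16); WM=14
i=14 t=6 v=6: DROP (t<14-3); WM=14
i=15 t=14 v=8: → [13,16); WM=14
i=16 t=19 v=7: → [19,21); WM=14
i=17 t=13 v=1: → [13,16); WM=14
i=18 t=15 v=9: → [13,17); WM=14
i=19 t=21 v=9: → [21,23); WM=21
i=20 t=22 v=8: → [21,24); WM=21
i=21 t=23 v=4: → [21,25); WM=21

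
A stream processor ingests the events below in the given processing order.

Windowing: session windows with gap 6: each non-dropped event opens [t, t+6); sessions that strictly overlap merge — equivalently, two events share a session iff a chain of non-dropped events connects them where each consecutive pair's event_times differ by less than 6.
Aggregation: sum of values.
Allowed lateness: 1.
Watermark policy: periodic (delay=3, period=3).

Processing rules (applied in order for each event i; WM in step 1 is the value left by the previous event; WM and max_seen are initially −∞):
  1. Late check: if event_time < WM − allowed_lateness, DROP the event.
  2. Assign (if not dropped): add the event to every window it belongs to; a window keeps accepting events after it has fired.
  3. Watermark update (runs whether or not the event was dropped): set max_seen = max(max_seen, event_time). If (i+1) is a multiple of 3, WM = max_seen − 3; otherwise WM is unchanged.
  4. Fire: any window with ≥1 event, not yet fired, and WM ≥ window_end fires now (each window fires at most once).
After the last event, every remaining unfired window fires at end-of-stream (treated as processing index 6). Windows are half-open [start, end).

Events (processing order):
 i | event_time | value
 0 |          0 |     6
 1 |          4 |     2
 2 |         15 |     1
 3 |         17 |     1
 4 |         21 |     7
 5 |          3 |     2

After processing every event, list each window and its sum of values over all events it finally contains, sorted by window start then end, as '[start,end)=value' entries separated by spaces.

i=0 t=0 v=6: → [0,6); WM=−∞
i=1 t=4 v=2: → [0,10); WM=−∞
i=2 t=15 v=1: → [15,21); WM=12
i=3 t=17 v=1: → [15,23); WM=12
i=4 t=21 v=7: → [15,27); WM=12
i=5 t=3 v=2: DROP (t<12-1); WM=18

[0,10)=8 [15,27)=9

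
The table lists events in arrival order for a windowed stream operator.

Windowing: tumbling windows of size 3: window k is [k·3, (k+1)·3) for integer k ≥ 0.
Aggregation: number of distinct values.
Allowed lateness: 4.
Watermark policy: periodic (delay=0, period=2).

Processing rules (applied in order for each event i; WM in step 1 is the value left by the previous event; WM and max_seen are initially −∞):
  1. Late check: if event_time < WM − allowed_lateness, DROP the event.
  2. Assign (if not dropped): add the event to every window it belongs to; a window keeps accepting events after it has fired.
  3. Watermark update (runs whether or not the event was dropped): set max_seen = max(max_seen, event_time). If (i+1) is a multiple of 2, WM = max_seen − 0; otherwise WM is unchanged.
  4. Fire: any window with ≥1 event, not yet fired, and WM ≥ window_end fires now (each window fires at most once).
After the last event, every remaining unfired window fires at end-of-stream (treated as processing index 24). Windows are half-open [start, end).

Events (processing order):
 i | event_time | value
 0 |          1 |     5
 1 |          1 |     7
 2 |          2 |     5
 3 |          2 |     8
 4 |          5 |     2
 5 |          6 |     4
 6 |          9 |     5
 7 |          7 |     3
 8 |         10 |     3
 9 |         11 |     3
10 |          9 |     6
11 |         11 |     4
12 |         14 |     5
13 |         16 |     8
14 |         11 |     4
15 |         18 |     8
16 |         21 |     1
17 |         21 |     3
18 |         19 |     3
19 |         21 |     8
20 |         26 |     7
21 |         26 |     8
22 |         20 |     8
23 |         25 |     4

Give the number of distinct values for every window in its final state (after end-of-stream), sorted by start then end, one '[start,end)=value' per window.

[0,3)=3 [3,6)=1 [6,9)=2 [9,12)=4 [12,15)=1 [15,18)=1 [18,21)=2 [21,24)=3 [24,27)=3

i=0 t=1 v=5: → [0,3); WM=−∞
i=1 t=1 v=7: → [0,3); WM=1
i=2 t=2 v=5: → [0,3); WM=1
i=3 t=2 v=8: → [0,3); WM=2
i=4 t=5 v=2: → [3,6); WM=2
i=5 t=6 v=4: → [6,9); WM=6; [0,3) fires=3 [3,6) fires=1
i=6 t=9 v=5: → [9,12); WM=6
i=7 t=7 v=3: → [6,9); WM=9; [6,9) fires=2
i=8 t=10 v=3: → [9,12); WM=9
i=9 t=11 v=3: → [9,12); WM=11
i=10 t=9 v=6: → [9,12); WM=11
i=11 t=11 v=4: → [9,12); WM=11
i=12 t=14 v=5: → [12,15); WM=11
i=13 t=16 v=8: → [15,18); WM=16; [9,12) fires=4 [12,15) fires=1
i=14 t=11 v=4: DROP (t<16-4); WM=16
i=15 t=18 v=8: → [18,21); WM=18; [15,18) fires=1
i=16 t=21 v=1: → [21,24); WM=18
i=17 t=21 v=3: → [21,24); WM=21; [18,21) fires=1
i=18 t=19 v=3: → [18,21); WM=21
i=19 t=21 v=8: → [21,24); WM=21
i=20 t=26 v=7: → [24,27); WM=21
i=21 t=26 v=8: → [24,27); WM=26; [21,24) fires=3
i=22 t=20 v=8: DROP (t<26-4); WM=26
i=23 t=25 v=4: → [24,27); WM=26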